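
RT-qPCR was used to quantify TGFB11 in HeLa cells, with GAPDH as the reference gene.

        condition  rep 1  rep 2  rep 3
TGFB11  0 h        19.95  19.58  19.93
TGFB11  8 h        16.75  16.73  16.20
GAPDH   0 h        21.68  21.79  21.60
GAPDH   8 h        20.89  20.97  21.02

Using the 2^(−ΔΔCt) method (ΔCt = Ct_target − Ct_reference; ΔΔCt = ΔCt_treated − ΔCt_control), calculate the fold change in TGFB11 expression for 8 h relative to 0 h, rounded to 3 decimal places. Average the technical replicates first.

5.776

Mean Ct: TGFB11 0 h 19.820; TGFB11 8 h 16.560; GAPDH 0 h 21.690; GAPDH 8 h 20.960
ΔCt(0 h) = 19.820 − 21.690 = -1.870
ΔCt(8 h) = 16.560 − 20.960 = -4.400
ΔΔCt = -4.400 − (-1.870) = -2.530
Fold change = 2^(−(-2.530)) = 2^2.530 = 5.7757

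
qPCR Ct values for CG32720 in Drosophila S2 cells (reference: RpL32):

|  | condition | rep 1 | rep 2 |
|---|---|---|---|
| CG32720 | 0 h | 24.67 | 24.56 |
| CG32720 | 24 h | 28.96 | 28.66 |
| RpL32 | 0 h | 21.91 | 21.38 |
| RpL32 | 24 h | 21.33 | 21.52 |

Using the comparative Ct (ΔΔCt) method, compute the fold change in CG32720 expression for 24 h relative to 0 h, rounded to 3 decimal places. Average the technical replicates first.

Mean Ct: CG32720 0 h 24.615; CG32720 24 h 28.810; RpL32 0 h 21.645; RpL32 24 h 21.425
ΔCt(0 h) = 24.615 − 21.645 = 2.970
ΔCt(24 h) = 28.810 − 21.425 = 7.385
ΔΔCt = 7.385 − 2.970 = 4.415
Fold change = 2^(−4.415) = 0.0469

0.047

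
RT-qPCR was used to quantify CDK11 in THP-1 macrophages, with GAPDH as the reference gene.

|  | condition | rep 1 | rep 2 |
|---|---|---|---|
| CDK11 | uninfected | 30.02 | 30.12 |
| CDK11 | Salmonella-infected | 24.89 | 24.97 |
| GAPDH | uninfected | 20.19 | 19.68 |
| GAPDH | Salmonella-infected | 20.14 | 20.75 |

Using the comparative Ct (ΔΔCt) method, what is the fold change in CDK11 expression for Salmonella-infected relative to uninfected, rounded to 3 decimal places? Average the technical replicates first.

Mean Ct: CDK11 uninfected 30.070; CDK11 Salmonella-infected 24.930; GAPDH uninfected 19.935; GAPDH Salmonella-infected 20.445
ΔCt(uninfected) = 30.070 − 19.935 = 10.135
ΔCt(Salmonella-infected) = 24.930 − 20.445 = 4.485
ΔΔCt = 4.485 − 10.135 = -5.650
Fold change = 2^(−(-5.650)) = 2^5.650 = 50.2134

50.213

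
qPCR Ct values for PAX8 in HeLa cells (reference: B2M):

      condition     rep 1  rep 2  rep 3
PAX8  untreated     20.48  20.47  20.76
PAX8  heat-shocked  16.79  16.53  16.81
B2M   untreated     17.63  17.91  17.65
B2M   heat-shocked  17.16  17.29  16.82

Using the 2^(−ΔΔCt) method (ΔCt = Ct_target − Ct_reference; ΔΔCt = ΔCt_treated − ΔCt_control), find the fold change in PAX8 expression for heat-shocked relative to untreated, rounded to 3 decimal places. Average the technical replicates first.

9.318

Mean Ct: PAX8 untreated 20.570; PAX8 heat-shocked 16.710; B2M untreated 17.730; B2M heat-shocked 17.090
ΔCt(untreated) = 20.570 − 17.730 = 2.840
ΔCt(heat-shocked) = 16.710 − 17.090 = -0.380
ΔΔCt = -0.380 − 2.840 = -3.220
Fold change = 2^(−(-3.220)) = 2^3.220 = 9.3179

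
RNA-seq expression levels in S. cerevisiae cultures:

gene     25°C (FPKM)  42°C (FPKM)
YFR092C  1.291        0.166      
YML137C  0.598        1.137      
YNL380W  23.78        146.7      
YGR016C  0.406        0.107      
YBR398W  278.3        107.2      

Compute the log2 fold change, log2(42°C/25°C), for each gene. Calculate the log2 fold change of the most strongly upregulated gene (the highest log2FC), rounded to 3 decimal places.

2.625

log2(0.166/1.291) = -2.959  (YFR092C)
log2(1.137/0.598) = 0.927  (YML137C)
log2(146.7/23.78) = 2.625  (YNL380W)
log2(0.107/0.406) = -1.924  (YGR016C)
log2(107.2/278.3) = -1.376  (YBR398W)
YNL380W is most strongly upregulated.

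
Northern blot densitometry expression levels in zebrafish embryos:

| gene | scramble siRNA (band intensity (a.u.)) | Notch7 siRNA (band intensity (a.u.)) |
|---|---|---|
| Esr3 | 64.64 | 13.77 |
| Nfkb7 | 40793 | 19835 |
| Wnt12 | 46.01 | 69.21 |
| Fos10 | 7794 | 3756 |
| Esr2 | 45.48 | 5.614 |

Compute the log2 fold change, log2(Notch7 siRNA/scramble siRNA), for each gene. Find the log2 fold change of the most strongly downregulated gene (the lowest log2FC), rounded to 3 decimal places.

-3.018

log2(13.77/64.64) = -2.231  (Esr3)
log2(19835/40793) = -1.040  (Nfkb7)
log2(69.21/46.01) = 0.589  (Wnt12)
log2(3756/7794) = -1.053  (Fos10)
log2(5.614/45.48) = -3.018  (Esr2)
Esr2 is most strongly downregulated.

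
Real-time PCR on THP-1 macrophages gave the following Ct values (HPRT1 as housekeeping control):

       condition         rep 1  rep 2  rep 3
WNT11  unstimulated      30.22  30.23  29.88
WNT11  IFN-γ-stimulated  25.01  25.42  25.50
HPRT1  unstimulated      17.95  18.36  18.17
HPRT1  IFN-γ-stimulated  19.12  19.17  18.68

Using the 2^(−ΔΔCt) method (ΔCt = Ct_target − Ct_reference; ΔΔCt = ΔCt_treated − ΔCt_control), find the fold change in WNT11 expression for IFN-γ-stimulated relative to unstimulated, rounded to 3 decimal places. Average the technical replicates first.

Mean Ct: WNT11 unstimulated 30.110; WNT11 IFN-γ-stimulated 25.310; HPRT1 unstimulated 18.160; HPRT1 IFN-γ-stimulated 18.990
ΔCt(unstimulated) = 30.110 − 18.160 = 11.950
ΔCt(IFN-γ-stimulated) = 25.310 − 18.990 = 6.320
ΔΔCt = 6.320 − 11.950 = -5.630
Fold change = 2^(−(-5.630)) = 2^5.630 = 49.5221

49.522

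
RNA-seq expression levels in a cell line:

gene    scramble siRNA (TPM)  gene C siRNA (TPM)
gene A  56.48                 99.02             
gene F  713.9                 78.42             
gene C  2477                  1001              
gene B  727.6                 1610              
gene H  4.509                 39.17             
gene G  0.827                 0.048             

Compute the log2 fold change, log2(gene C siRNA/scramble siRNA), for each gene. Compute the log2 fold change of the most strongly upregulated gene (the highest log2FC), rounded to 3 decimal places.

3.119

log2(99.02/56.48) = 0.810  (gene A)
log2(78.42/713.9) = -3.186  (gene F)
log2(1001/2477) = -1.307  (gene C)
log2(1610/727.6) = 1.146  (gene B)
log2(39.17/4.509) = 3.119  (gene H)
log2(0.048/0.827) = -4.107  (gene G)
gene H is most strongly upregulated.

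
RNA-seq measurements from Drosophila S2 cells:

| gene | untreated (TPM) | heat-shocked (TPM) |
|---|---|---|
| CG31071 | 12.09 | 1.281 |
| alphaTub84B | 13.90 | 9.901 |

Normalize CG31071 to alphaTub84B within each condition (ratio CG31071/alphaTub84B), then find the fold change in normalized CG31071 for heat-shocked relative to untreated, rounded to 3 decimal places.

CG31071/alphaTub84B (untreated) = 12.09 / 13.90 = 0.86978
CG31071/alphaTub84B (heat-shocked) = 1.281 / 9.901 = 0.12938
Fold change = 0.12938 / 0.86978 = 0.1488

0.149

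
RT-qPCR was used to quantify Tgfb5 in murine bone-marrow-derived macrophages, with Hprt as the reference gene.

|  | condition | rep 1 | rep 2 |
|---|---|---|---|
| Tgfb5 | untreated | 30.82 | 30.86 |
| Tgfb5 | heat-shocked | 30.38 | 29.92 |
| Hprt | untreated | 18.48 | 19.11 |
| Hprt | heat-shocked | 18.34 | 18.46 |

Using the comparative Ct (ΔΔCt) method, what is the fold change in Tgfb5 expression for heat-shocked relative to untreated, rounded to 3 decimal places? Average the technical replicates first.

Mean Ct: Tgfb5 untreated 30.840; Tgfb5 heat-shocked 30.150; Hprt untreated 18.795; Hprt heat-shocked 18.400
ΔCt(untreated) = 30.840 − 18.795 = 12.045
ΔCt(heat-shocked) = 30.150 − 18.400 = 11.750
ΔΔCt = 11.750 − 12.045 = -0.295
Fold change = 2^(−(-0.295)) = 2^0.295 = 1.2269

1.227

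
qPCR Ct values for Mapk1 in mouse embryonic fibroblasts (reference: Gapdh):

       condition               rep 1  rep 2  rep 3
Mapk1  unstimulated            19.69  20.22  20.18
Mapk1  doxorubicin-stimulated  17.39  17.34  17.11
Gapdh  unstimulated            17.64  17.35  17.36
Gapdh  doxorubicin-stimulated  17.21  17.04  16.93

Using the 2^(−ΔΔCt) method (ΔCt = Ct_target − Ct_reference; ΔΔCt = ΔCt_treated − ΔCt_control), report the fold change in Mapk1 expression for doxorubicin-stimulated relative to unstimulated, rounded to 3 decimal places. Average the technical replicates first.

Mean Ct: Mapk1 unstimulated 20.030; Mapk1 doxorubicin-stimulated 17.280; Gapdh unstimulated 17.450; Gapdh doxorubicin-stimulated 17.060
ΔCt(unstimulated) = 20.030 − 17.450 = 2.580
ΔCt(doxorubicin-stimulated) = 17.280 − 17.060 = 0.220
ΔΔCt = 0.220 − 2.580 = -2.360
Fold change = 2^(−(-2.360)) = 2^2.360 = 5.1337

5.134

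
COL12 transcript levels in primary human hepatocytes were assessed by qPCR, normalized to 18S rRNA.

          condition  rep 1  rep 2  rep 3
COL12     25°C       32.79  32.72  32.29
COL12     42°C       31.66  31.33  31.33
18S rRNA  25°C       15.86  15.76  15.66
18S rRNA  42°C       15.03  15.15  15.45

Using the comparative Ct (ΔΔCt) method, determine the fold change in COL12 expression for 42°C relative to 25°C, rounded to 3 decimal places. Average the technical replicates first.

1.526

Mean Ct: COL12 25°C 32.600; COL12 42°C 31.440; 18S rRNA 25°C 15.760; 18S rRNA 42°C 15.210
ΔCt(25°C) = 32.600 − 15.760 = 16.840
ΔCt(42°C) = 31.440 − 15.210 = 16.230
ΔΔCt = 16.230 − 16.840 = -0.610
Fold change = 2^(−(-0.610)) = 2^0.610 = 1.5263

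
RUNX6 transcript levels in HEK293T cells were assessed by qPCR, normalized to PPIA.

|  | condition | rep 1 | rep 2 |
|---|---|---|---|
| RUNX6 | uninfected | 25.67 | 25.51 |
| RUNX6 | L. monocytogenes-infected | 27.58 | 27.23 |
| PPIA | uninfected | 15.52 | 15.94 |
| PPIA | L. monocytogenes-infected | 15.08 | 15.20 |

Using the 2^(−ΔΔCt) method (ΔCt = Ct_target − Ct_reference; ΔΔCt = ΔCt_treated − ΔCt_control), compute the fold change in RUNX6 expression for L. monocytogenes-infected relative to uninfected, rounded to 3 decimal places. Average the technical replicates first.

Mean Ct: RUNX6 uninfected 25.590; RUNX6 L. monocytogenes-infected 27.405; PPIA uninfected 15.730; PPIA L. monocytogenes-infected 15.140
ΔCt(uninfected) = 25.590 − 15.730 = 9.860
ΔCt(L. monocytogenes-infected) = 27.405 − 15.140 = 12.265
ΔΔCt = 12.265 − 9.860 = 2.405
Fold change = 2^(−2.405) = 0.1888

0.189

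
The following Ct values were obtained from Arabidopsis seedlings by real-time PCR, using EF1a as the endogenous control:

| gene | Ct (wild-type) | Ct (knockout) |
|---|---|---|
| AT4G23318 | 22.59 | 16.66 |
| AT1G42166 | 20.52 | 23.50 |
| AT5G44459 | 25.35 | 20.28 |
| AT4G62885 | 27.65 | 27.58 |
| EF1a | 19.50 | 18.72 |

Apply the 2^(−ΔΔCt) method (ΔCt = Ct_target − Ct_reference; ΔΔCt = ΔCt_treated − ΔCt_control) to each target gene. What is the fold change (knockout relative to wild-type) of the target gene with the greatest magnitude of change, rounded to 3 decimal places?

35.506

AT4G23318: ΔΔCt = (16.66−18.72) − (22.59−19.50) = -2.06 − 3.09 = -5.15; fold change = 2^5.15 = 35.506
AT1G42166: ΔΔCt = (23.50−18.72) − (20.52−19.50) = 4.78 − 1.02 = 3.76; fold change = 2^-3.76 = 0.074
AT5G44459: ΔΔCt = (20.28−18.72) − (25.35−19.50) = 1.56 − 5.85 = -4.29; fold change = 2^4.29 = 19.562
AT4G62885: ΔΔCt = (27.58−18.72) − (27.65−19.50) = 8.86 − 8.15 = 0.71; fold change = 2^-0.71 = 0.611
AT4G23318 has the largest |ΔΔCt| = 5.15.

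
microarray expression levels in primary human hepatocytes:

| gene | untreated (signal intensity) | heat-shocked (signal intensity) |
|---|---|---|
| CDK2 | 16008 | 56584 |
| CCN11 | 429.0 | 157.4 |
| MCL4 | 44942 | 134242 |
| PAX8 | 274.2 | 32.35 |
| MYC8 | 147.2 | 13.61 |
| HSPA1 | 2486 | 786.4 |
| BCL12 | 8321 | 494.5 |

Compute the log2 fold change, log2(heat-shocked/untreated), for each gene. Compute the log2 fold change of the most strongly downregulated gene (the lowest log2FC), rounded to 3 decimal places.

-4.073

log2(56584/16008) = 1.822  (CDK2)
log2(157.4/429.0) = -1.447  (CCN11)
log2(134242/44942) = 1.579  (MCL4)
log2(32.35/274.2) = -3.083  (PAX8)
log2(13.61/147.2) = -3.435  (MYC8)
log2(786.4/2486) = -1.660  (HSPA1)
log2(494.5/8321) = -4.073  (BCL12)
BCL12 is most strongly downregulated.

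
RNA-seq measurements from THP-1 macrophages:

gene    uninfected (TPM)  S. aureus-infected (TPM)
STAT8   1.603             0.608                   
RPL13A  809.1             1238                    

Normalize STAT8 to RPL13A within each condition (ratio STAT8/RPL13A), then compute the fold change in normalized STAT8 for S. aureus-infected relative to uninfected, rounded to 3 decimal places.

0.248

STAT8/RPL13A (uninfected) = 1.603 / 809.1 = 0.0019812
STAT8/RPL13A (S. aureus-infected) = 0.608 / 1238 = 0.00049111
Fold change = 0.00049111 / 0.0019812 = 0.2479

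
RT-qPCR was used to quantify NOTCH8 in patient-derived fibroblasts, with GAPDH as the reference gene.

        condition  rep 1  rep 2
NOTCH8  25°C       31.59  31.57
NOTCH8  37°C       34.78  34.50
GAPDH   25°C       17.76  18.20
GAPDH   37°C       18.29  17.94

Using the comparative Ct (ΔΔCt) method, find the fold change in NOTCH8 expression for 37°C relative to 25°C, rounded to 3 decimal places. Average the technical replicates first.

Mean Ct: NOTCH8 25°C 31.580; NOTCH8 37°C 34.640; GAPDH 25°C 17.980; GAPDH 37°C 18.115
ΔCt(25°C) = 31.580 − 17.980 = 13.600
ΔCt(37°C) = 34.640 − 18.115 = 16.525
ΔΔCt = 16.525 − 13.600 = 2.925
Fold change = 2^(−2.925) = 0.1317

0.132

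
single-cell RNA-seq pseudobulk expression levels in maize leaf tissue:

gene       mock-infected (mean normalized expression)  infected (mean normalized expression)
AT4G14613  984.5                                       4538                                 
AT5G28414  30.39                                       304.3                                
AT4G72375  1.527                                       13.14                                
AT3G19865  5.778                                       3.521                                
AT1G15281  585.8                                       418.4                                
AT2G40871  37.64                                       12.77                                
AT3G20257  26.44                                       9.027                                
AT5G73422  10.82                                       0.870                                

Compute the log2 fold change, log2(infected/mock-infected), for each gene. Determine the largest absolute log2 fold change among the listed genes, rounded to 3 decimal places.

3.637

log2(4538/984.5) = 2.205  (AT4G14613)
log2(304.3/30.39) = 3.324  (AT5G28414)
log2(13.14/1.527) = 3.105  (AT4G72375)
log2(3.521/5.778) = -0.715  (AT3G19865)
log2(418.4/585.8) = -0.486  (AT1G15281)
log2(12.77/37.64) = -1.560  (AT2G40871)
log2(9.027/26.44) = -1.550  (AT3G20257)
log2(0.870/10.82) = -3.637  (AT5G73422)
The largest magnitude belongs to AT5G73422.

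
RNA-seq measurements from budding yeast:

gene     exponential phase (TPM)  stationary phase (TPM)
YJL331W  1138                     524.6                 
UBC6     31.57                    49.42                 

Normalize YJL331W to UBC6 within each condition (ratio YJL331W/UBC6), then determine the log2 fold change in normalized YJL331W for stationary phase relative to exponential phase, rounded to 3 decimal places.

YJL331W/UBC6 (exponential phase) = 1138 / 31.57 = 36.047
YJL331W/UBC6 (stationary phase) = 524.6 / 49.42 = 10.615
Fold change = 10.615 / 36.047 = 0.2945
log2(0.2945) = -1.7638

-1.764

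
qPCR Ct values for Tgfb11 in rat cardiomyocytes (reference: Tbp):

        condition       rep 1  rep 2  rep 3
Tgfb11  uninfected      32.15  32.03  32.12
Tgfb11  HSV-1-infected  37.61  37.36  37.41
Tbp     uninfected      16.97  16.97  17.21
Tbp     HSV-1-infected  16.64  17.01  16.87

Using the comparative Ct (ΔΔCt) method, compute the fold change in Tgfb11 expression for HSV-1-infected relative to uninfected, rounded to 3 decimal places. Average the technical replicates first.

0.021

Mean Ct: Tgfb11 uninfected 32.100; Tgfb11 HSV-1-infected 37.460; Tbp uninfected 17.050; Tbp HSV-1-infected 16.840
ΔCt(uninfected) = 32.100 − 17.050 = 15.050
ΔCt(HSV-1-infected) = 37.460 − 16.840 = 20.620
ΔΔCt = 20.620 − 15.050 = 5.570
Fold change = 2^(−5.570) = 0.0211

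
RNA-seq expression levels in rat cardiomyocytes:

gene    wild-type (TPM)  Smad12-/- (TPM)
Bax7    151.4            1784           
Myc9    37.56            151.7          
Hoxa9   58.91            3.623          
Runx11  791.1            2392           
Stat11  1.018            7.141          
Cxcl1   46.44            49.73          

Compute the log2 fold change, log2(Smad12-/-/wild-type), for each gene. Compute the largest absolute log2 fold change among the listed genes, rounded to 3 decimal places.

log2(1784/151.4) = 3.559  (Bax7)
log2(151.7/37.56) = 2.014  (Myc9)
log2(3.623/58.91) = -4.023  (Hoxa9)
log2(2392/791.1) = 1.596  (Runx11)
log2(7.141/1.018) = 2.810  (Stat11)
log2(49.73/46.44) = 0.099  (Cxcl1)
The largest magnitude belongs to Hoxa9.

4.023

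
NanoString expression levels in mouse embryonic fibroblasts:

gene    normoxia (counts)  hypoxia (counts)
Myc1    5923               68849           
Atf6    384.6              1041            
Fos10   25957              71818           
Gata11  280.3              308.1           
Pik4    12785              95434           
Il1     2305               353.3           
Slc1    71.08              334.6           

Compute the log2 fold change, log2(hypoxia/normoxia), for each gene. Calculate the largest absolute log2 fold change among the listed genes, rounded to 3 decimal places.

3.539

log2(68849/5923) = 3.539  (Myc1)
log2(1041/384.6) = 1.437  (Atf6)
log2(71818/25957) = 1.468  (Fos10)
log2(308.1/280.3) = 0.136  (Gata11)
log2(95434/12785) = 2.900  (Pik4)
log2(353.3/2305) = -2.706  (Il1)
log2(334.6/71.08) = 2.235  (Slc1)
The largest magnitude belongs to Myc1.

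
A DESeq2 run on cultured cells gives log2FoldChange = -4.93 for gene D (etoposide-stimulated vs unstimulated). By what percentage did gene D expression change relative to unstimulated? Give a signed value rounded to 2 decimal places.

-96.72%

Fold change = 2^(-4.93) = 0.0328
Percent change = (FC − 1) × 100% = (0.0328 − 1) × 100 = -96.72%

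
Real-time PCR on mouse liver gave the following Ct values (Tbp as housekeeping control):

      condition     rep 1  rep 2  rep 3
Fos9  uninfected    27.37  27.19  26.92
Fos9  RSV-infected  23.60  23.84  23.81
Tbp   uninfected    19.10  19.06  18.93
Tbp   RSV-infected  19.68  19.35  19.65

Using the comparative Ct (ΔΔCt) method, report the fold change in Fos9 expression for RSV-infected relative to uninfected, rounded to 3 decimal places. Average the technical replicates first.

15.348

Mean Ct: Fos9 uninfected 27.160; Fos9 RSV-infected 23.750; Tbp uninfected 19.030; Tbp RSV-infected 19.560
ΔCt(uninfected) = 27.160 − 19.030 = 8.130
ΔCt(RSV-infected) = 23.750 − 19.560 = 4.190
ΔΔCt = 4.190 − 8.130 = -3.940
Fold change = 2^(−(-3.940)) = 2^3.940 = 15.3482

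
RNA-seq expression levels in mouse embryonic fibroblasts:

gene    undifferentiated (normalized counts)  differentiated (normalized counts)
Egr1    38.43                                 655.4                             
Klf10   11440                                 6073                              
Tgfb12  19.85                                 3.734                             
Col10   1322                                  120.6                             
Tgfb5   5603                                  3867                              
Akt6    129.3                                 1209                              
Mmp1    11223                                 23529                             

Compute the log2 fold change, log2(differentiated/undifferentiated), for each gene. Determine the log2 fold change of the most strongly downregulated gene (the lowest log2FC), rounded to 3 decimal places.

log2(655.4/38.43) = 4.092  (Egr1)
log2(6073/11440) = -0.914  (Klf10)
log2(3.734/19.85) = -2.410  (Tgfb12)
log2(120.6/1322) = -3.454  (Col10)
log2(3867/5603) = -0.535  (Tgfb5)
log2(1209/129.3) = 3.225  (Akt6)
log2(23529/11223) = 1.068  (Mmp1)
Col10 is most strongly downregulated.

-3.454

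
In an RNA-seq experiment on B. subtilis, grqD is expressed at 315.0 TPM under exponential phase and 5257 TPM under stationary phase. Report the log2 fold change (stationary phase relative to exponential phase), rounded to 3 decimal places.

4.061

Fold change = 5257 / 315.0 = 16.6889
log2(16.6889) = 4.0608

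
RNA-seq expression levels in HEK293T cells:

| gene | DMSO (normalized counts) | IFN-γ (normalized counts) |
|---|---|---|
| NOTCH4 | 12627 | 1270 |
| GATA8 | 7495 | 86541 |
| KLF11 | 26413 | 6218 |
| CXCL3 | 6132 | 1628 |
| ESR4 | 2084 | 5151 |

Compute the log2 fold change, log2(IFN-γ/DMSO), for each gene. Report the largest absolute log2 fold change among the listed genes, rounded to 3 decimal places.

3.529

log2(1270/12627) = -3.314  (NOTCH4)
log2(86541/7495) = 3.529  (GATA8)
log2(6218/26413) = -2.087  (KLF11)
log2(1628/6132) = -1.913  (CXCL3)
log2(5151/2084) = 1.305  (ESR4)
The largest magnitude belongs to GATA8.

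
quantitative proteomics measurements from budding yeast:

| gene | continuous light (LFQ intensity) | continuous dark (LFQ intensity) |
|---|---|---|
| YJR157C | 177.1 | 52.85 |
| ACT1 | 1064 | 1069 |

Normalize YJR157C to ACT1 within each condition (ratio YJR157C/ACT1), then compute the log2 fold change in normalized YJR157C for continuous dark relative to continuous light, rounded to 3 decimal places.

YJR157C/ACT1 (continuous light) = 177.1 / 1064 = 0.16645
YJR157C/ACT1 (continuous dark) = 52.85 / 1069 = 0.049439
Fold change = 0.049439 / 0.16645 = 0.2970
log2(0.2970) = -1.7514

-1.751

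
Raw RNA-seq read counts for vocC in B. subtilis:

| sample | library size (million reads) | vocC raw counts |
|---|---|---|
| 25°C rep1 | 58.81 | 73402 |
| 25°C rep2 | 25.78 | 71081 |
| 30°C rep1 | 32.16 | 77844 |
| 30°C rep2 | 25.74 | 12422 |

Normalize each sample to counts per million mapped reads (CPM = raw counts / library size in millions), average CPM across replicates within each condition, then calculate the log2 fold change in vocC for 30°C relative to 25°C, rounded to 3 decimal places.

CPM(25°C rep1) = 73402 / 58.81 = 1248.1211
CPM(25°C rep2) = 71081 / 25.78 = 2757.2149
CPM(30°C rep1) = 77844 / 32.16 = 2420.5224
CPM(30°C rep2) = 12422 / 25.74 = 482.5952
mean CPM(25°C) = 2002.6680; mean CPM(30°C) = 1451.5588
Fold change = 1451.5588 / 2002.6680 = 0.72481
log2(0.72481) = -0.4643

-0.464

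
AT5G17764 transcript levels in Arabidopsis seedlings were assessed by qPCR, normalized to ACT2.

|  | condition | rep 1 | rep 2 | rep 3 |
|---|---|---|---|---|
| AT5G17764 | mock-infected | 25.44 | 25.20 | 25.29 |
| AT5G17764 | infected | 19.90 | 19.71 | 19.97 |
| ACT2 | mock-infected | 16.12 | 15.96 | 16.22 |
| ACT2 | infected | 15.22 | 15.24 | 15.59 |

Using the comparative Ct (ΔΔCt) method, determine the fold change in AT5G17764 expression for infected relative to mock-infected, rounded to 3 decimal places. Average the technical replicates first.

Mean Ct: AT5G17764 mock-infected 25.310; AT5G17764 infected 19.860; ACT2 mock-infected 16.100; ACT2 infected 15.350
ΔCt(mock-infected) = 25.310 − 16.100 = 9.210
ΔCt(infected) = 19.860 − 15.350 = 4.510
ΔΔCt = 4.510 − 9.210 = -4.700
Fold change = 2^(−(-4.700)) = 2^4.700 = 25.9921

25.992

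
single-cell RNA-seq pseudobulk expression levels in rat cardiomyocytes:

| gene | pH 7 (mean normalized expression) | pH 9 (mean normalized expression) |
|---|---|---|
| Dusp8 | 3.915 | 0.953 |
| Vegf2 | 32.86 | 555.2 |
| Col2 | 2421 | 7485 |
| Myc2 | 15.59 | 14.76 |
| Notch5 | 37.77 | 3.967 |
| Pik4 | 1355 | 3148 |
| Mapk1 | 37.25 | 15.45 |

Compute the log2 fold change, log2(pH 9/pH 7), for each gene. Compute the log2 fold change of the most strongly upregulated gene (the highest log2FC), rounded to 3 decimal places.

4.079

log2(0.953/3.915) = -2.038  (Dusp8)
log2(555.2/32.86) = 4.079  (Vegf2)
log2(7485/2421) = 1.628  (Col2)
log2(14.76/15.59) = -0.079  (Myc2)
log2(3.967/37.77) = -3.251  (Notch5)
log2(3148/1355) = 1.216  (Pik4)
log2(15.45/37.25) = -1.270  (Mapk1)
Vegf2 is most strongly upregulated.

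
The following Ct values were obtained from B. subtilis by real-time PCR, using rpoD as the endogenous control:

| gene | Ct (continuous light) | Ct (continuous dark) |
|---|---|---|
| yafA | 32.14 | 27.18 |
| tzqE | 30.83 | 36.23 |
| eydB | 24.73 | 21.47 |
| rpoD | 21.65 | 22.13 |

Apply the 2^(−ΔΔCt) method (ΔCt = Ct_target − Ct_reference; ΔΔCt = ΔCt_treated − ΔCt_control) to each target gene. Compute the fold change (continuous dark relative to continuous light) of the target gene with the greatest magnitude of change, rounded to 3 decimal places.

43.411

yafA: ΔΔCt = (27.18−22.13) − (32.14−21.65) = 5.05 − 10.49 = -5.44; fold change = 2^5.44 = 43.411
tzqE: ΔΔCt = (36.23−22.13) − (30.83−21.65) = 14.10 − 9.18 = 4.92; fold change = 2^-4.92 = 0.033
eydB: ΔΔCt = (21.47−22.13) − (24.73−21.65) = -0.66 − 3.08 = -3.74; fold change = 2^3.74 = 13.361
yafA has the largest |ΔΔCt| = 5.44.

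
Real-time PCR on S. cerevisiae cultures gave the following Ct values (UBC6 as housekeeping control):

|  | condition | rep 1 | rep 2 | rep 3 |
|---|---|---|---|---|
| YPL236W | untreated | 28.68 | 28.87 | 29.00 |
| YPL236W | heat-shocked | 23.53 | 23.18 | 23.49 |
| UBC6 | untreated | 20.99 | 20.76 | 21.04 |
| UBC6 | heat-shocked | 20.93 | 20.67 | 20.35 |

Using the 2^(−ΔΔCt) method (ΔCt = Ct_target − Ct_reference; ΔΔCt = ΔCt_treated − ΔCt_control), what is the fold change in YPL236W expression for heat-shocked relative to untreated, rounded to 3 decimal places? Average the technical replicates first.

36.002

Mean Ct: YPL236W untreated 28.850; YPL236W heat-shocked 23.400; UBC6 untreated 20.930; UBC6 heat-shocked 20.650
ΔCt(untreated) = 28.850 − 20.930 = 7.920
ΔCt(heat-shocked) = 23.400 − 20.650 = 2.750
ΔΔCt = 2.750 − 7.920 = -5.170
Fold change = 2^(−(-5.170)) = 2^5.170 = 36.0019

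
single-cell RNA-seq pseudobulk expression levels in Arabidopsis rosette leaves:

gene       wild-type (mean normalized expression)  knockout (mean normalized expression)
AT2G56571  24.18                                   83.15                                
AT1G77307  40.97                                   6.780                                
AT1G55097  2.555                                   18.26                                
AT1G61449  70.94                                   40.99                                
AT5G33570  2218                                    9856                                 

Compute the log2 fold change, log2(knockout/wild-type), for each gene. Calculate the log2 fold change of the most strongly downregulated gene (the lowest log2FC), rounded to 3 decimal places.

-2.595

log2(83.15/24.18) = 1.782  (AT2G56571)
log2(6.780/40.97) = -2.595  (AT1G77307)
log2(18.26/2.555) = 2.837  (AT1G55097)
log2(40.99/70.94) = -0.791  (AT1G61449)
log2(9856/2218) = 2.152  (AT5G33570)
AT1G77307 is most strongly downregulated.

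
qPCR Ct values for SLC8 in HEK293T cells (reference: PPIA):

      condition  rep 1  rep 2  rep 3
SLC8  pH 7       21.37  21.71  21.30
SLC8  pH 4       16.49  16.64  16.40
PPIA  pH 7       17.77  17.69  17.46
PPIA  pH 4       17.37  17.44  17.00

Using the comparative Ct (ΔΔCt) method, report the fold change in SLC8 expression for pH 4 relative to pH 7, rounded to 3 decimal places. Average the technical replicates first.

Mean Ct: SLC8 pH 7 21.460; SLC8 pH 4 16.510; PPIA pH 7 17.640; PPIA pH 4 17.270
ΔCt(pH 7) = 21.460 − 17.640 = 3.820
ΔCt(pH 4) = 16.510 − 17.270 = -0.760
ΔΔCt = -0.760 − 3.820 = -4.580
Fold change = 2^(−(-4.580)) = 2^4.580 = 23.9176

23.918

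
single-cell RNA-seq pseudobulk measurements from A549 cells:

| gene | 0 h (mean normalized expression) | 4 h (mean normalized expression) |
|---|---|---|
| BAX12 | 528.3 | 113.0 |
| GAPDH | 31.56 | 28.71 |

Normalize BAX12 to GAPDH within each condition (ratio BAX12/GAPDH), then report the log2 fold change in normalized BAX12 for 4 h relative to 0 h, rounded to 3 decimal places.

BAX12/GAPDH (0 h) = 528.3 / 31.56 = 16.74
BAX12/GAPDH (4 h) = 113.0 / 28.71 = 3.9359
Fold change = 3.9359 / 16.74 = 0.2351
log2(0.2351) = -2.0885

-2.088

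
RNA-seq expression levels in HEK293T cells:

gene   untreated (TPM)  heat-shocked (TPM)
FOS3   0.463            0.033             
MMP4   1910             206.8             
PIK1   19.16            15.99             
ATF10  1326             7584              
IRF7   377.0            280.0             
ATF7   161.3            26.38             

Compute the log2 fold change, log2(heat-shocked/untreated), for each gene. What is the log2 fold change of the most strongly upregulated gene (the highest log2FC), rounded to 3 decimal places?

log2(0.033/0.463) = -3.810  (FOS3)
log2(206.8/1910) = -3.207  (MMP4)
log2(15.99/19.16) = -0.261  (PIK1)
log2(7584/1326) = 2.516  (ATF10)
log2(280.0/377.0) = -0.429  (IRF7)
log2(26.38/161.3) = -2.612  (ATF7)
ATF10 is most strongly upregulated.

2.516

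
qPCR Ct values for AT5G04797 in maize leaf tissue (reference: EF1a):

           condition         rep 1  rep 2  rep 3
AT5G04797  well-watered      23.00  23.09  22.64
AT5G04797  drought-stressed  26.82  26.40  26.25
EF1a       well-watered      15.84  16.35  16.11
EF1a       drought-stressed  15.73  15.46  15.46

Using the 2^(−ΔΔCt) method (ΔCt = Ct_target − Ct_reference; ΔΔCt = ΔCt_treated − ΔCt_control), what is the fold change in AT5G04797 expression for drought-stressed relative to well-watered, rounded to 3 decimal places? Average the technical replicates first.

Mean Ct: AT5G04797 well-watered 22.910; AT5G04797 drought-stressed 26.490; EF1a well-watered 16.100; EF1a drought-stressed 15.550
ΔCt(well-watered) = 22.910 − 16.100 = 6.810
ΔCt(drought-stressed) = 26.490 − 15.550 = 10.940
ΔΔCt = 10.940 − 6.810 = 4.130
Fold change = 2^(−4.130) = 0.0571

0.057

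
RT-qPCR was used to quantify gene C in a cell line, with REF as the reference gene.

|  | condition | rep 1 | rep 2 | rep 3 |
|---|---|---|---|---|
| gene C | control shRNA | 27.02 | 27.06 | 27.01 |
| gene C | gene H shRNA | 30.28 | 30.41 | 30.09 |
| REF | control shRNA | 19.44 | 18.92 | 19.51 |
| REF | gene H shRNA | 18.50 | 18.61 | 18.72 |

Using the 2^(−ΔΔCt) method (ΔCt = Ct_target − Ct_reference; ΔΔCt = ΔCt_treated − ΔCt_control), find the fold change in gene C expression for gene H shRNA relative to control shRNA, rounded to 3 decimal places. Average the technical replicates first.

Mean Ct: gene C control shRNA 27.030; gene C gene H shRNA 30.260; REF control shRNA 19.290; REF gene H shRNA 18.610
ΔCt(control shRNA) = 27.030 − 19.290 = 7.740
ΔCt(gene H shRNA) = 30.260 − 18.610 = 11.650
ΔΔCt = 11.650 − 7.740 = 3.910
Fold change = 2^(−3.910) = 0.0665

0.067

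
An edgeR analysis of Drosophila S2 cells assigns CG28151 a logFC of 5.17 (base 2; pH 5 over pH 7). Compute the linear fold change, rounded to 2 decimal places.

Fold change = 2^(5.17) = 36.002

36.00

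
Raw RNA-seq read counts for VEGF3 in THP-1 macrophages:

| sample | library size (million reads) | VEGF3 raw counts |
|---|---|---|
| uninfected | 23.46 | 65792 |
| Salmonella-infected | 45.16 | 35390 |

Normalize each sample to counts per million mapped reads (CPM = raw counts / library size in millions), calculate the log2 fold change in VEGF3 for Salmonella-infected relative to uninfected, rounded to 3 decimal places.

CPM(uninfected) = 65792 / 23.46 = 2804.4331
CPM(Salmonella-infected) = 35390 / 45.16 = 783.6581
Fold change = 783.6581 / 2804.4331 = 0.27944
log2(0.27944) = -1.8394

-1.839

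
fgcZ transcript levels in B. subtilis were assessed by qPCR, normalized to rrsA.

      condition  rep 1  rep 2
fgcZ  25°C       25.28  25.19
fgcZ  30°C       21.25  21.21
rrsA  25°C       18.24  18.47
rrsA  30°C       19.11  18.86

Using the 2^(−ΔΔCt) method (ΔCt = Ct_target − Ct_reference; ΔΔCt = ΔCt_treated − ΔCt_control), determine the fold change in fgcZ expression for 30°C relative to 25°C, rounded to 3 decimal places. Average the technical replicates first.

24.847

Mean Ct: fgcZ 25°C 25.235; fgcZ 30°C 21.230; rrsA 25°C 18.355; rrsA 30°C 18.985
ΔCt(25°C) = 25.235 − 18.355 = 6.880
ΔCt(30°C) = 21.230 − 18.985 = 2.245
ΔΔCt = 2.245 − 6.880 = -4.635
Fold change = 2^(−(-4.635)) = 2^4.635 = 24.8470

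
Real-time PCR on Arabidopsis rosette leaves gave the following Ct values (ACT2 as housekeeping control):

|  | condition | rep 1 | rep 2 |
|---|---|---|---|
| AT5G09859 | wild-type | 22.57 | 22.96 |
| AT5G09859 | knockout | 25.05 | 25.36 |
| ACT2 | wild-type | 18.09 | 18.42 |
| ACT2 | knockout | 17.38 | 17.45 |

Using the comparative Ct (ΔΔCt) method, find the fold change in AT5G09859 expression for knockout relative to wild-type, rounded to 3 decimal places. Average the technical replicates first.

0.103

Mean Ct: AT5G09859 wild-type 22.765; AT5G09859 knockout 25.205; ACT2 wild-type 18.255; ACT2 knockout 17.415
ΔCt(wild-type) = 22.765 − 18.255 = 4.510
ΔCt(knockout) = 25.205 − 17.415 = 7.790
ΔΔCt = 7.790 − 4.510 = 3.280
Fold change = 2^(−3.280) = 0.1029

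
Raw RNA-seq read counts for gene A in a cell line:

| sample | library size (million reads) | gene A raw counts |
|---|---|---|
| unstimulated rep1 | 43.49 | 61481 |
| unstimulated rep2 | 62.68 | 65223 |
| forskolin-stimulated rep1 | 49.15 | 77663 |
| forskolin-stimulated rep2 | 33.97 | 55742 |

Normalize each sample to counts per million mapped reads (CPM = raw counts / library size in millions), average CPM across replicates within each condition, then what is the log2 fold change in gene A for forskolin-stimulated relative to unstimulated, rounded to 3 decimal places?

0.392

CPM(unstimulated rep1) = 61481 / 43.49 = 1413.6813
CPM(unstimulated rep2) = 65223 / 62.68 = 1040.5712
CPM(forskolin-stimulated rep1) = 77663 / 49.15 = 1580.1221
CPM(forskolin-stimulated rep2) = 55742 / 33.97 = 1640.9185
mean CPM(unstimulated) = 1227.1262; mean CPM(forskolin-stimulated) = 1610.5203
Fold change = 1610.5203 / 1227.1262 = 1.31243
log2(1.31243) = 0.3922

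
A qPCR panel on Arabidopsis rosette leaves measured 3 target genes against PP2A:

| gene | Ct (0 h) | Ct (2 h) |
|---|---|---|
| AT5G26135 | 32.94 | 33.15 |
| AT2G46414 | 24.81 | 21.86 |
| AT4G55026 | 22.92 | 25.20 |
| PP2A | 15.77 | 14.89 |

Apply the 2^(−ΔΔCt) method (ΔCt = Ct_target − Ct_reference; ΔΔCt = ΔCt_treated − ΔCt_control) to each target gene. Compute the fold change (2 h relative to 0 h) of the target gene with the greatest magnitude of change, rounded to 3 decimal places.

AT5G26135: ΔΔCt = (33.15−14.89) − (32.94−15.77) = 18.26 − 17.17 = 1.09; fold change = 2^-1.09 = 0.470
AT2G46414: ΔΔCt = (21.86−14.89) − (24.81−15.77) = 6.97 − 9.04 = -2.07; fold change = 2^2.07 = 4.199
AT4G55026: ΔΔCt = (25.20−14.89) − (22.92−15.77) = 10.31 − 7.15 = 3.16; fold change = 2^-3.16 = 0.112
AT4G55026 has the largest |ΔΔCt| = 3.16.

0.112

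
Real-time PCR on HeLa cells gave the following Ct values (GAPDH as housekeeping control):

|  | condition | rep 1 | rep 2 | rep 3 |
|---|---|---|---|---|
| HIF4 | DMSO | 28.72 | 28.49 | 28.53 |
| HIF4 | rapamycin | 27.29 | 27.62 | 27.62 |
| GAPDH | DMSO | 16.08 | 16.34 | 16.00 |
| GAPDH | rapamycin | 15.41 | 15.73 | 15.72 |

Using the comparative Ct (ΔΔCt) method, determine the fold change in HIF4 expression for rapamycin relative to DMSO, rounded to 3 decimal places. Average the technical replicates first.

Mean Ct: HIF4 DMSO 28.580; HIF4 rapamycin 27.510; GAPDH DMSO 16.140; GAPDH rapamycin 15.620
ΔCt(DMSO) = 28.580 − 16.140 = 12.440
ΔCt(rapamycin) = 27.510 − 15.620 = 11.890
ΔΔCt = 11.890 − 12.440 = -0.550
Fold change = 2^(−(-0.550)) = 2^0.550 = 1.4641

1.464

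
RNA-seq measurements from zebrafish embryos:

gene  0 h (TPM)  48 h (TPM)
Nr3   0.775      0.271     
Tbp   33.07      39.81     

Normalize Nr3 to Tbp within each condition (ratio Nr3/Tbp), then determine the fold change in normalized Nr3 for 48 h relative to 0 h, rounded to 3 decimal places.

0.290

Nr3/Tbp (0 h) = 0.775 / 33.07 = 0.023435
Nr3/Tbp (48 h) = 0.271 / 39.81 = 0.0068073
Fold change = 0.0068073 / 0.023435 = 0.2905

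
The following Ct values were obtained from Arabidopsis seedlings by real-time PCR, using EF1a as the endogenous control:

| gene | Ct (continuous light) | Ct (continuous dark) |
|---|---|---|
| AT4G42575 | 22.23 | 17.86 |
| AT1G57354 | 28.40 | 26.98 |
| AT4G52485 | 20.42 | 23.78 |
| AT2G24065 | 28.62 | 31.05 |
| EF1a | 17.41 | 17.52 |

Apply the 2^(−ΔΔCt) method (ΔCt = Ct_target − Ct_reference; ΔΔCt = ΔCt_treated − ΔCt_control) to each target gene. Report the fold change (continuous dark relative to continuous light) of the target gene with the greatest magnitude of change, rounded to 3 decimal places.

22.316

AT4G42575: ΔΔCt = (17.86−17.52) − (22.23−17.41) = 0.34 − 4.82 = -4.48; fold change = 2^4.48 = 22.316
AT1G57354: ΔΔCt = (26.98−17.52) − (28.40−17.41) = 9.46 − 10.99 = -1.53; fold change = 2^1.53 = 2.888
AT4G52485: ΔΔCt = (23.78−17.52) − (20.42−17.41) = 6.26 − 3.01 = 3.25; fold change = 2^-3.25 = 0.105
AT2G24065: ΔΔCt = (31.05−17.52) − (28.62−17.41) = 13.53 − 11.21 = 2.32; fold change = 2^-2.32 = 0.200
AT4G42575 has the largest |ΔΔCt| = 4.48.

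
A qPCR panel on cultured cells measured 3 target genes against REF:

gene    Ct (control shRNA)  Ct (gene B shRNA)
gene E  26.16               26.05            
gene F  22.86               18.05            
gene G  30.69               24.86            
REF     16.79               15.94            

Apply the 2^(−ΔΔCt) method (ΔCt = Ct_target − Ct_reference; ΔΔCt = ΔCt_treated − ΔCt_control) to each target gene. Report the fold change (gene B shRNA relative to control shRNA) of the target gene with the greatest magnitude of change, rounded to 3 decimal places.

gene E: ΔΔCt = (26.05−15.94) − (26.16−16.79) = 10.11 − 9.37 = 0.74; fold change = 2^-0.74 = 0.599
gene F: ΔΔCt = (18.05−15.94) − (22.86−16.79) = 2.11 − 6.07 = -3.96; fold change = 2^3.96 = 15.562
gene G: ΔΔCt = (24.86−15.94) − (30.69−16.79) = 8.92 − 13.90 = -4.98; fold change = 2^4.98 = 31.559
gene G has the largest |ΔΔCt| = 4.98.

31.559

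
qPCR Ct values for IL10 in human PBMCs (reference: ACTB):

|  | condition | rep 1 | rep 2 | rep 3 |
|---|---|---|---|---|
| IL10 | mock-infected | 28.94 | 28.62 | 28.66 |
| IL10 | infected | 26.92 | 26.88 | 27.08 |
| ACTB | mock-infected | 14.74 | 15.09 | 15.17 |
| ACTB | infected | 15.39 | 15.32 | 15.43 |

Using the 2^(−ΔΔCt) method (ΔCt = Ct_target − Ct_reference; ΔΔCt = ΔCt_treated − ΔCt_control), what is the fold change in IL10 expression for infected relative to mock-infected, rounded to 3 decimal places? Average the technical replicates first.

4.469

Mean Ct: IL10 mock-infected 28.740; IL10 infected 26.960; ACTB mock-infected 15.000; ACTB infected 15.380
ΔCt(mock-infected) = 28.740 − 15.000 = 13.740
ΔCt(infected) = 26.960 − 15.380 = 11.580
ΔΔCt = 11.580 − 13.740 = -2.160
Fold change = 2^(−(-2.160)) = 2^2.160 = 4.4691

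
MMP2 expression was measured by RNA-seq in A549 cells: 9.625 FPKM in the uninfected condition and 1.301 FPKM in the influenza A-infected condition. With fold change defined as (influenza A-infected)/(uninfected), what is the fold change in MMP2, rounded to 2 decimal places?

0.14

Fold change = 1.301 / 9.625 = 0.135
MMP2 is downregulated.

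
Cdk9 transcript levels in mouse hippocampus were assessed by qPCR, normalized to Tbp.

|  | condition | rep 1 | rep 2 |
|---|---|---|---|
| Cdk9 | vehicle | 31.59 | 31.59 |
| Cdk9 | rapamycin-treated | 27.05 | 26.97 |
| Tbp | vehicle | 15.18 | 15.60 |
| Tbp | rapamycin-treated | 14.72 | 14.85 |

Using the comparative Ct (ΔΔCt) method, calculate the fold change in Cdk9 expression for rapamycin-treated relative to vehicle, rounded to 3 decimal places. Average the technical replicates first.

Mean Ct: Cdk9 vehicle 31.590; Cdk9 rapamycin-treated 27.010; Tbp vehicle 15.390; Tbp rapamycin-treated 14.785
ΔCt(vehicle) = 31.590 − 15.390 = 16.200
ΔCt(rapamycin-treated) = 27.010 − 14.785 = 12.225
ΔΔCt = 12.225 − 16.200 = -3.975
Fold change = 2^(−(-3.975)) = 2^3.975 = 15.7251

15.725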